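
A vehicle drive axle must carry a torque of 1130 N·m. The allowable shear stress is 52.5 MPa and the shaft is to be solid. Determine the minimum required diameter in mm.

For a solid shaft τ_max = 16T/(πd³), so d = (16T/(π τ_allow))^(1/3) = (16·1130/(π·5.25×10^7))^(1/3) = 0.04786 m.

47.9 mm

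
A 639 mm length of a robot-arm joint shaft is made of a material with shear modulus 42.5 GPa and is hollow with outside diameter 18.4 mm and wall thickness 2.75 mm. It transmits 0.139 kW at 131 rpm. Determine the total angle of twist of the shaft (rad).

ω = 2π·131/60 = 13.72 rad/s, so T = P/ω = 0.139×10³ / 13.72 = 10.13 N·m.
J = π(d_o⁴ − d_i⁴)/32 = π(0.0184⁴ − 0.0129⁴)/32 = 8.534×10^-9 m⁴.
θ = T·L/(G·J) = 10.13 × 0.639 / (42.5×10⁹ × 8.534×10^-9) = 0.01785 rad.

0.0179 rad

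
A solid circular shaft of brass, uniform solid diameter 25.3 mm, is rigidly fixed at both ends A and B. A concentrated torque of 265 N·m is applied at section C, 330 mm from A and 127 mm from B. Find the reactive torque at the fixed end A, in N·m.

73.6 N·m

With uniform GJ and both ends fixed, compatibility θ_AC = θ_CB gives T_A·a = T_B·b, together with T_A + T_B = T₀.
T_A = T₀·b/(a+b) = 265.0·127/457.0 = 73.64 N·m; T_B = 191.4 N·m.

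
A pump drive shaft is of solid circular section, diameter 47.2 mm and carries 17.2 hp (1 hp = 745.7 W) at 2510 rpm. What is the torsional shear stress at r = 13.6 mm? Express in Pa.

ω = 2π·2510/60 = 262.8 rad/s, so T = P/ω = 17.2×745.7 / 262.8 = 48.80 N·m.
J = πd⁴/32 = π(0.0472)⁴/32 = 4.873×10^-7 m⁴.
Shear stress varies linearly with radius: τ = T·r/J = 48.80 × 0.0136 / 4.873×10^-7 = 1.362×10^6 Pa.

1.36e6 Pa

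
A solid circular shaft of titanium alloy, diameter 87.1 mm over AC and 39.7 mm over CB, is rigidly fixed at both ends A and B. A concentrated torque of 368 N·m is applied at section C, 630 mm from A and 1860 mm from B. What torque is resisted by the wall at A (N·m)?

Compatibility: T_A·a/J_AC = T_B·b/J_CB with T_A + T_B = T₀.
J_AC = 5.65×10^-6 m⁴, J_CB = 2.44×10^-7 m⁴, so T_A = T₀·(J_AC/a)/((J_AC/a)+(J_CB/b)) = 362.7 N·m, T_B = 5.302 N·m.

363 N·m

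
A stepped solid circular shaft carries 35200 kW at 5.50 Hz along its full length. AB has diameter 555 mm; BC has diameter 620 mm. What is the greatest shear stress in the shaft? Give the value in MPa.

ω = 2π·5.50 = 34.56 rad/s, so T = P/ω = 35200×10³ / 34.56 = 1.019e6 N·m.
Under the same torque, τ_max = 16T/(πd³) is largest where d is smallest — segment AB (d = 555 mm).
τ_max = 16·1.019e6/(π·(0.555)³) = 3.035×10^7 Pa.

30.3 MPa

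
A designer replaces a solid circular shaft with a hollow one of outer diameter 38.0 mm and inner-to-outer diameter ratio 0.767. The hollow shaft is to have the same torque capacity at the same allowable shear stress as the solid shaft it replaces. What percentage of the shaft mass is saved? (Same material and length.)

45.4 %

Equal τ_max and T ⇒ the solid shaft needs d_s³ = d_o³(1−k⁴), so d_s = 38.0·(1−0.767⁴)^(1/3) = 32.98 mm.
Area ratio A_h/A_s = d_o²(1−k²)/d_s² = (1−k²)/(1−k⁴)^(2/3) = 0.5465.
Mass saving = 1 − 0.5465 = 45.4 %.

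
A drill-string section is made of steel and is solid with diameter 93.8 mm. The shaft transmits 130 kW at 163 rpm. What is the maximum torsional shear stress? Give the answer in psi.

ω = 2π·163/60 = 17.07 rad/s, so T = P/ω = 130×10³ / 17.07 = 7616 N·m.
J = πd⁴/32 = π(0.0938)⁴/32 = 7.600×10^-6 m⁴.
τ_max = T·r/J = 7616 × 0.0469 / 7.600×10^-6 = 4.700×10^7 Pa.

6820 psi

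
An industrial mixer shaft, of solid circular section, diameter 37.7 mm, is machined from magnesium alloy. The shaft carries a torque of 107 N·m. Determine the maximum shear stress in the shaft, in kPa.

10200 kPa

J = πd⁴/32 = π(0.0377)⁴/32 = 1.983×10^-7 m⁴.
τ_max = T·r/J = 107.0 × 0.0189 / 1.983×10^-7 = 1.017×10^7 Pa.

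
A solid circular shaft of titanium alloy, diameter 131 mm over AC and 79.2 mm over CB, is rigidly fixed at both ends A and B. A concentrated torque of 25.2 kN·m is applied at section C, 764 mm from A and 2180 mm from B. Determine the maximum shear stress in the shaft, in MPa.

Compatibility: T_A·a/J_AC = T_B·b/J_CB with T_A + T_B = T₀.
J_AC = 2.89×10^-5 m⁴, J_CB = 3.86×10^-6 m⁴, so T_A = T₀·(J_AC/a)/((J_AC/a)+(J_CB/b)) = 24070 N·m, T_B = 1127 N·m.
τ in each portion: τ_AC = 5.45×10^7 Pa, τ_CB = 1.16×10^7 Pa; maximum is in AC.
τ_max = T_AC·r/J = 24070·0.0655/2.89×10^-5 = 5.454×10^7 Pa.

54.5 MPa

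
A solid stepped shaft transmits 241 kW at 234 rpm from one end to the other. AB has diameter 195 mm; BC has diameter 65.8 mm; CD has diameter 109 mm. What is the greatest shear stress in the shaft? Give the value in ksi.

25.5 ksi

ω = 2π·234/60 = 24.50 rad/s, so T = P/ω = 241×10³ / 24.50 = 9835 N·m.
Under the same torque, τ_max = 16T/(πd³) is largest where d is smallest — segment BC (d = 65.8 mm).
τ_max = 16·9835/(π·(0.0658)³) = 1.758×10^8 Pa.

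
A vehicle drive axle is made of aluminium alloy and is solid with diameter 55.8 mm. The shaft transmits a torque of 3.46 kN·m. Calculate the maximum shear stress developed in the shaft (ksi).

J = πd⁴/32 = π(0.0558)⁴/32 = 9.518×10^-7 m⁴.
τ_max = T·r/J = 3460 × 0.0279 / 9.518×10^-7 = 1.014×10^8 Pa.

14.7 ksi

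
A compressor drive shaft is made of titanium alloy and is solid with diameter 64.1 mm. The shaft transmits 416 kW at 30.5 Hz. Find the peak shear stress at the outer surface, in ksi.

ω = 2π·30.5 = 191.6 rad/s, so T = P/ω = 416×10³ / 191.6 = 2171 N·m.
J = πd⁴/32 = π(0.0641)⁴/32 = 1.657×10^-6 m⁴.
τ_max = T·r/J = 2171 × 0.0320 / 1.657×10^-6 = 4.198×10^7 Pa.

6.09 ksi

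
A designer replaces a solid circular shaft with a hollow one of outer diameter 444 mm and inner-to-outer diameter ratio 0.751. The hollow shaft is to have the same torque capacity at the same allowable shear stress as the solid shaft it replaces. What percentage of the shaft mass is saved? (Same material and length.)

43.7 %

Equal τ_max and T ⇒ the solid shaft needs d_s³ = d_o³(1−k⁴), so d_s = 444·(1−0.751⁴)^(1/3) = 390.8 mm.
Area ratio A_h/A_s = d_o²(1−k²)/d_s² = (1−k²)/(1−k⁴)^(2/3) = 0.5628.
Mass saving = 1 − 0.5628 = 43.7 %.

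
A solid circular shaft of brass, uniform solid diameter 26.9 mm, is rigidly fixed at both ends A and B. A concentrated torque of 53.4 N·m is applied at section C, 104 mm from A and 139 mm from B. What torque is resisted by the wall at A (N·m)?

30.5 N·m

With uniform GJ and both ends fixed, compatibility θ_AC = θ_CB gives T_A·a = T_B·b, together with T_A + T_B = T₀.
T_A = T₀·b/(a+b) = 53.40·139/243.0 = 30.55 N·m; T_B = 22.85 N·m.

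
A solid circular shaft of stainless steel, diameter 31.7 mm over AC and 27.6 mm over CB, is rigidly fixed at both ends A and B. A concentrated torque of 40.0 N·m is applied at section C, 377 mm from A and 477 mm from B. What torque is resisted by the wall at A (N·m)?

Compatibility: T_A·a/J_AC = T_B·b/J_CB with T_A + T_B = T₀.
J_AC = 9.91×10^-8 m⁴, J_CB = 5.70×10^-8 m⁴, so T_A = T₀·(J_AC/a)/((J_AC/a)+(J_CB/b)) = 27.51 N·m, T_B = 12.49 N·m.

27.5 N·m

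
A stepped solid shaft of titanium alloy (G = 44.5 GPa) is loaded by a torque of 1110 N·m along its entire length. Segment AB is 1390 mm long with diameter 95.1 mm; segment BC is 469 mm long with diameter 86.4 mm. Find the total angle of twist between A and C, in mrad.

J_AB = π(0.0951)⁴/32 = 8.03×10^-6 m⁴; J_BC = π(0.0864)⁴/32 = 5.47×10^-6 m⁴.
θ = (T/G)·Σ L_i/J_i = (1110/44.5×10⁹)·(1.39/8.03×10^-6 + 0.469/5.47×10^-6) = 6.456×10^-3 rad.

6.46 mrad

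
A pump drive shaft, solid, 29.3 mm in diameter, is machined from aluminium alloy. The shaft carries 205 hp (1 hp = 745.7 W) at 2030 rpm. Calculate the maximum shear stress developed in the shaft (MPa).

ω = 2π·2030/60 = 212.6 rad/s, so T = P/ω = 205×745.7 / 212.6 = 719.1 N·m.
J = πd⁴/32 = π(0.0293)⁴/32 = 7.236×10^-8 m⁴.
τ_max = T·r/J = 719.1 × 0.0146 / 7.236×10^-8 = 1.456×10^8 Pa.

146 MPa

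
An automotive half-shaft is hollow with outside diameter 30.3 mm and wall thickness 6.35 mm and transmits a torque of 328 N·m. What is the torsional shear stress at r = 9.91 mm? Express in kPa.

J = π(d_o⁴ − d_i⁴)/32 = π(0.0303⁴ − 0.0176⁴)/32 = 7.333×10^-8 m⁴.
Shear stress varies linearly with radius: τ = T·r/J = 328.0 × 0.00991 / 7.333×10^-8 = 4.433×10^7 Pa.

44300 kPa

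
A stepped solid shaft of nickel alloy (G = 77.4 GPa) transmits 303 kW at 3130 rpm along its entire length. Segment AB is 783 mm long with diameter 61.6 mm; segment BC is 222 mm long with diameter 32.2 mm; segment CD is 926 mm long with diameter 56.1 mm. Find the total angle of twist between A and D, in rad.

ω = 2π·3130/60 = 327.8 rad/s, so T = P/ω = 303×10³ / 327.8 = 924.4 N·m.
J_AB = π(0.0616)⁴/32 = 1.41×10^-6 m⁴; J_BC = π(0.0322)⁴/32 = 1.06×10^-7 m⁴; J_CD = π(0.0561)⁴/32 = 9.72×10^-7 m⁴.
θ = (T/G)·Σ L_i/J_i = (924.4/77.4×10⁹)·(0.783/1.41×10^-6 + 0.222/1.06×10^-7 + 0.926/9.72×10^-7) = 0.04311 rad.

0.0431 rad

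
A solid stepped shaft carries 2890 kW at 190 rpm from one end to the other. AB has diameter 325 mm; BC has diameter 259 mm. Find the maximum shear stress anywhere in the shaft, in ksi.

6.18 ksi

ω = 2π·190/60 = 19.90 rad/s, so T = P/ω = 2890×10³ / 19.90 = 145200 N·m.
Under the same torque, τ_max = 16T/(πd³) is largest where d is smallest — segment BC (d = 259 mm).
τ_max = 16·145200/(π·(0.259)³) = 4.258×10^7 Pa.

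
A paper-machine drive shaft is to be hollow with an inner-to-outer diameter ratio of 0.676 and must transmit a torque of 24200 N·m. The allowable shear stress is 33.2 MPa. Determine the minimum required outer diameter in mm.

167 mm

For a hollow shaft with d_i/d_o = 0.676: τ_max = 16T/(π d_o³ (1−k⁴)), so d_o = [16T/(π τ_allow (1−k⁴))]^(1/3) = [16·24200/(π·3.32×10^7·0.7912)]^(1/3) = 0.1674 m.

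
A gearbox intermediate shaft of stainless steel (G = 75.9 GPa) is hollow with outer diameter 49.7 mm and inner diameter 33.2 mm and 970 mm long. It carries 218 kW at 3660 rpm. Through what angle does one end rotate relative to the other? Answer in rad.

0.0152 rad

ω = 2π·3660/60 = 383.3 rad/s, so T = P/ω = 218×10³ / 383.3 = 568.8 N·m.
J = π(d_o⁴ − d_i⁴)/32 = π(0.0497⁴ − 0.0332⁴)/32 = 4.797×10^-7 m⁴.
θ = T·L/(G·J) = 568.8 × 0.970 / (75.9×10⁹ × 4.797×10^-7) = 0.01515 rad.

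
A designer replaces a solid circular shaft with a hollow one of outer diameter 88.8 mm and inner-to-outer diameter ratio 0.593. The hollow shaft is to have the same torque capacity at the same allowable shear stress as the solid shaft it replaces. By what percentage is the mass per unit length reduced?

Equal τ_max and T ⇒ the solid shaft needs d_s³ = d_o³(1−k⁴), so d_s = 88.8·(1−0.593⁴)^(1/3) = 84.98 mm.
Area ratio A_h/A_s = d_o²(1−k²)/d_s² = (1−k²)/(1−k⁴)^(2/3) = 0.7080.
Mass saving = 1 − 0.7080 = 29.2 %.

29.2 %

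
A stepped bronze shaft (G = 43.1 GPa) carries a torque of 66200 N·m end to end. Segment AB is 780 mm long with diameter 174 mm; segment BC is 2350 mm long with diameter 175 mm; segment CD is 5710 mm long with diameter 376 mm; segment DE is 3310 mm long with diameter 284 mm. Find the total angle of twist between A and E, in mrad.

J_AB = π(0.174)⁴/32 = 9.00×10^-5 m⁴; J_BC = π(0.175)⁴/32 = 9.21×10^-5 m⁴; J_CD = π(0.376)⁴/32 = 1.96×10^-3 m⁴; J_DE = π(0.284)⁴/32 = 6.39×10^-4 m⁴.
θ = (T/G)·Σ L_i/J_i = (66200/43.1×10⁹)·(0.780/9.00×10^-5 + 2.35/9.21×10^-5 + 5.71/1.96×10^-3 + 3.31/6.39×10^-4) = 0.06494 rad.

64.9 mrad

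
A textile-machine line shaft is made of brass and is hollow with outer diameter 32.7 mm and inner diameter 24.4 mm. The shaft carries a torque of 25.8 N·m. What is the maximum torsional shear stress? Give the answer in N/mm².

J = π(d_o⁴ − d_i⁴)/32 = π(0.0327⁴ − 0.0244⁴)/32 = 7.745×10^-8 m⁴.
τ_max = T·r/J = 25.80 × 0.0163 / 7.745×10^-8 = 5.446×10^6 Pa.

5.45 N/mm²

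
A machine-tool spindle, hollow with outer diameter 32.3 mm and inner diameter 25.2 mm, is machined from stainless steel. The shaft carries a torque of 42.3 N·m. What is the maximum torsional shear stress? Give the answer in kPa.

10200 kPa

J = π(d_o⁴ − d_i⁴)/32 = π(0.0323⁴ − 0.0252⁴)/32 = 6.727×10^-8 m⁴.
τ_max = T·r/J = 42.30 × 0.0161 / 6.727×10^-8 = 1.016×10^7 Pa.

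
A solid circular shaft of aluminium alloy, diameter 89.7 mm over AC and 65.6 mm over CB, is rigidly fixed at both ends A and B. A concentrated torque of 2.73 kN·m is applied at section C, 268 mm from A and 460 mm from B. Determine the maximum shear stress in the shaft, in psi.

Compatibility: T_A·a/J_AC = T_B·b/J_CB with T_A + T_B = T₀.
J_AC = 6.36×10^-6 m⁴, J_CB = 1.82×10^-6 m⁴, so T_A = T₀·(J_AC/a)/((J_AC/a)+(J_CB/b)) = 2340 N·m, T_B = 390.0 N·m.
τ in each portion: τ_AC = 1.65×10^7 Pa, τ_CB = 7.04×10^6 Pa; maximum is in AC.
τ_max = T_AC·r/J = 2340·0.0449/6.36×10^-6 = 1.651×10^7 Pa.

2390 psi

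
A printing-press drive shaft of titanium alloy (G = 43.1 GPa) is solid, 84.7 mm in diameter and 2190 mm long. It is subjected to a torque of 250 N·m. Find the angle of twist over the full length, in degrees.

0.144°

J = πd⁴/32 = π(0.0847)⁴/32 = 5.053×10^-6 m⁴.
θ = T·L/(G·J) = 250.0 × 2.19 / (43.1×10⁹ × 5.053×10^-6) = 2.514×10^-3 rad.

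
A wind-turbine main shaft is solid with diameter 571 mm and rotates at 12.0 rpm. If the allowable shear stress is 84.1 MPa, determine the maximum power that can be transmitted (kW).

J = πd⁴/32 = π(0.571)⁴/32 = 0.01044 m⁴.
T_max = τ_allow·J/r = 8.41×10^7 × 0.01044 / 0.285 = 3.074e6 N·m.
ω = 2π·12.0/60 = 1.257 rad/s, so P_max = T_max·ω = 3.863×10^6 W.

3860 kW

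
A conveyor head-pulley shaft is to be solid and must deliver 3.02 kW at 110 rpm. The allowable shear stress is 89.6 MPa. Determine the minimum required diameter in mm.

24.6 mm

ω = 2π·110/60 = 11.52 rad/s, so T = P/ω = 3.02×10³ / 11.52 = 262.2 N·m.
For a solid shaft τ_max = 16T/(πd³), so d = (16T/(π τ_allow))^(1/3) = (16·262.2/(π·8.96×10^7))^(1/3) = 0.02461 m.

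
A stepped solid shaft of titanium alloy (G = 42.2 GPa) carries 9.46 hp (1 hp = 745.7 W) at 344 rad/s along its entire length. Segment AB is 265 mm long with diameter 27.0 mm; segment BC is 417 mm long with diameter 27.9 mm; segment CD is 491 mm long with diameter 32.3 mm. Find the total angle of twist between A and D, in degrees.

ω = 344 rad/s, so T = P/ω = 9.46×745.7 / 344.0 = 20.51 N·m.
J_AB = π(0.0270)⁴/32 = 5.22×10^-8 m⁴; J_BC = π(0.0279)⁴/32 = 5.95×10^-8 m⁴; J_CD = π(0.0323)⁴/32 = 1.07×10^-7 m⁴.
θ = (T/G)·Σ L_i/J_i = (20.51/42.2×10⁹)·(0.265/5.22×10^-8 + 0.417/5.95×10^-8 + 0.491/1.07×10^-7) = 8.107×10^-3 rad.

0.465°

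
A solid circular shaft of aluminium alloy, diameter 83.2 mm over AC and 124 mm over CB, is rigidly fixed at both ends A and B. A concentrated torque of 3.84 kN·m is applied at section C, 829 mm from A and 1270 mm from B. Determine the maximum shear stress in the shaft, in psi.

Compatibility: T_A·a/J_AC = T_B·b/J_CB with T_A + T_B = T₀.
J_AC = 4.70×10^-6 m⁴, J_CB = 2.32×10^-5 m⁴, so T_A = T₀·(J_AC/a)/((J_AC/a)+(J_CB/b)) = 909.8 N·m, T_B = 2930 N·m.
τ in each portion: τ_AC = 8.05×10^6 Pa, τ_CB = 7.83×10^6 Pa; maximum is in AC.
τ_max = T_AC·r/J = 909.8·0.0416/4.70×10^-6 = 8.045×10^6 Pa.

1170 psi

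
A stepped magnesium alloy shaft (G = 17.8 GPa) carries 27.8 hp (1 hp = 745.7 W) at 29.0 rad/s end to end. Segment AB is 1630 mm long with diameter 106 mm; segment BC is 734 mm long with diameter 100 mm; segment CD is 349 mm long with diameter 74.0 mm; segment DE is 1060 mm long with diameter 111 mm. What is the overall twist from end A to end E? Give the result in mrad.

ω = 29.0 rad/s, so T = P/ω = 27.8×745.7 / 29.00 = 714.8 N·m.
J_AB = π(0.106)⁴/32 = 1.24×10^-5 m⁴; J_BC = π(0.100)⁴/32 = 9.82×10^-6 m⁴; J_CD = π(0.0740)⁴/32 = 2.94×10^-6 m⁴; J_DE = π(0.111)⁴/32 = 1.49×10^-5 m⁴.
θ = (T/G)·Σ L_i/J_i = (714.8/17.8×10⁹)·(1.63/1.24×10^-5 + 0.734/9.82×10^-6 + 0.349/2.94×10^-6 + 1.06/1.49×10^-5) = 0.01590 rad.

15.9 mrad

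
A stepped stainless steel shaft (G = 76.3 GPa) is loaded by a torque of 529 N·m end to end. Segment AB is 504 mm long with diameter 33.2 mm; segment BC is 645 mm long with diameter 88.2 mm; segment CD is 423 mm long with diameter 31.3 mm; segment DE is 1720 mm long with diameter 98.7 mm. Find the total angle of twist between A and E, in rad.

0.0625 rad

J_AB = π(0.0332)⁴/32 = 1.19×10^-7 m⁴; J_BC = π(0.0882)⁴/32 = 5.94×10^-6 m⁴; J_CD = π(0.0313)⁴/32 = 9.42×10^-8 m⁴; J_DE = π(0.0987)⁴/32 = 9.32×10^-6 m⁴.
θ = (T/G)·Σ L_i/J_i = (529.0/76.3×10⁹)·(0.504/1.19×10^-7 + 0.645/5.94×10^-6 + 0.423/9.42×10^-8 + 1.72/9.32×10^-6) = 0.06245 rad.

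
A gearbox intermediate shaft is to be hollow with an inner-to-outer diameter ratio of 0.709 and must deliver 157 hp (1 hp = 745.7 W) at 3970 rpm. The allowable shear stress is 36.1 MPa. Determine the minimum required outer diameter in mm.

ω = 2π·3970/60 = 415.7 rad/s, so T = P/ω = 157×745.7 / 415.7 = 281.6 N·m.
For a hollow shaft with d_i/d_o = 0.709: τ_max = 16T/(π d_o³ (1−k⁴)), so d_o = [16T/(π τ_allow (1−k⁴))]^(1/3) = [16·281.6/(π·3.61×10^7·0.7473)]^(1/3) = 0.03760 m.

37.6 mm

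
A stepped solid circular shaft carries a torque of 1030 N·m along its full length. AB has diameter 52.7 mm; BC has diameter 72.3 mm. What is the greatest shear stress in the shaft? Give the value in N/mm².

35.8 N/mm²

Under the same torque, τ_max = 16T/(πd³) is largest where d is smallest — segment AB (d = 52.7 mm).
τ_max = 16·1030/(π·(0.0527)³) = 3.584×10^7 Pa.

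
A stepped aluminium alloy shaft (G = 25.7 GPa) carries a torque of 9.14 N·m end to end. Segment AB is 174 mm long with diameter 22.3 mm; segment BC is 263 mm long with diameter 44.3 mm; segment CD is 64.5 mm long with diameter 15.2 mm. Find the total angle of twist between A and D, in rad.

J_AB = π(0.0223)⁴/32 = 2.43×10^-8 m⁴; J_BC = π(0.0443)⁴/32 = 3.78×10^-7 m⁴; J_CD = π(0.0152)⁴/32 = 5.24×10^-9 m⁴.
θ = (T/G)·Σ L_i/J_i = (9.140/25.7×10⁹)·(0.174/2.43×10^-8 + 0.263/3.78×10^-7 + 0.0645/5.24×10^-9) = 7.173×10^-3 rad.

0.00717 rad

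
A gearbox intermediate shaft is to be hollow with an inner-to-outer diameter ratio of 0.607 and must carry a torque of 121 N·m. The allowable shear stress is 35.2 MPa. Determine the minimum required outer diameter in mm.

For a hollow shaft with d_i/d_o = 0.607: τ_max = 16T/(π d_o³ (1−k⁴)), so d_o = [16T/(π τ_allow (1−k⁴))]^(1/3) = [16·121.0/(π·3.52×10^7·0.8642)]^(1/3) = 0.02726 m.

27.3 mm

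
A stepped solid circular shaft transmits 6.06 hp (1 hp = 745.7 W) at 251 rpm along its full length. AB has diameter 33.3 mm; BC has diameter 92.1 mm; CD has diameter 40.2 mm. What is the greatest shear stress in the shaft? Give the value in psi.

3440 psi

ω = 2π·251/60 = 26.28 rad/s, so T = P/ω = 6.06×745.7 / 26.28 = 171.9 N·m.
Under the same torque, τ_max = 16T/(πd³) is largest where d is smallest — segment AB (d = 33.3 mm).
τ_max = 16·171.9/(π·(0.0333)³) = 2.371×10^7 Pa.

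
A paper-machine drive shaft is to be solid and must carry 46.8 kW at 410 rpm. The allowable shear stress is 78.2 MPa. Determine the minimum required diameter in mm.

ω = 2π·410/60 = 42.94 rad/s, so T = P/ω = 46.8×10³ / 42.94 = 1090 N·m.
For a solid shaft τ_max = 16T/(πd³), so d = (16T/(π τ_allow))^(1/3) = (16·1090/(π·7.82×10^7))^(1/3) = 0.04141 m.

41.4 mm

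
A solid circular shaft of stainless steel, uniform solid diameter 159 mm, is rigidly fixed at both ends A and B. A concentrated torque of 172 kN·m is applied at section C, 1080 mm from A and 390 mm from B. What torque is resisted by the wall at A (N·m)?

With uniform GJ and both ends fixed, compatibility θ_AC = θ_CB gives T_A·a = T_B·b, together with T_A + T_B = T₀.
T_A = T₀·b/(a+b) = 172000·390/1470 = 45630 N·m; T_B = 126400 N·m.

45600 N·m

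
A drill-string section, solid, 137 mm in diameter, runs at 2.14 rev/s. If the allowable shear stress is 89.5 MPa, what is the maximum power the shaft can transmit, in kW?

J = πd⁴/32 = π(0.137)⁴/32 = 3.458×10^-5 m⁴.
T_max = τ_allow·J/r = 8.95×10^7 × 3.458×10^-5 / 0.0685 = 45190 N·m.
ω = 2π·2.14 = 13.45 rad/s, so P_max = T_max·ω = 6.076×10^5 W.

608 kW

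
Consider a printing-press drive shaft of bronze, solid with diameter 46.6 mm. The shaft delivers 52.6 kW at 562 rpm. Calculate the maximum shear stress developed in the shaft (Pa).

4.50e7 Pa

ω = 2π·562/60 = 58.85 rad/s, so T = P/ω = 52.6×10³ / 58.85 = 893.8 N·m.
J = πd⁴/32 = π(0.0466)⁴/32 = 4.630×10^-7 m⁴.
τ_max = T·r/J = 893.8 × 0.0233 / 4.630×10^-7 = 4.498×10^7 Pa.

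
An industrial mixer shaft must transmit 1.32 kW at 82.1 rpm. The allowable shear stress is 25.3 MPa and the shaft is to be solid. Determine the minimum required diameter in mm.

31.4 mm

ω = 2π·82.1/60 = 8.597 rad/s, so T = P/ω = 1.32×10³ / 8.597 = 153.5 N·m.
For a solid shaft τ_max = 16T/(πd³), so d = (16T/(π τ_allow))^(1/3) = (16·153.5/(π·2.53×10^7))^(1/3) = 0.03138 m.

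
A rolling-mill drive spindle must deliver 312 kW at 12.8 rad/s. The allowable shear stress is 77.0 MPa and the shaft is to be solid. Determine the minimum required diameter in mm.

117 mm

ω = 12.8 rad/s, so T = P/ω = 312×10³ / 12.80 = 24380 N·m.
For a solid shaft τ_max = 16T/(πd³), so d = (16T/(π τ_allow))^(1/3) = (16·24380/(π·7.70×10^7))^(1/3) = 0.1173 m.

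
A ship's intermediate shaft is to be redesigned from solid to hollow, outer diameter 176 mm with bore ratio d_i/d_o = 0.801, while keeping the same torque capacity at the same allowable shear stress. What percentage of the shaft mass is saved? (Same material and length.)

49.0 %

Equal τ_max and T ⇒ the solid shaft needs d_s³ = d_o³(1−k⁴), so d_s = 176·(1−0.801⁴)^(1/3) = 147.5 mm.
Area ratio A_h/A_s = d_o²(1−k²)/d_s² = (1−k²)/(1−k⁴)^(2/3) = 0.5104.
Mass saving = 1 − 0.5104 = 49.0 %.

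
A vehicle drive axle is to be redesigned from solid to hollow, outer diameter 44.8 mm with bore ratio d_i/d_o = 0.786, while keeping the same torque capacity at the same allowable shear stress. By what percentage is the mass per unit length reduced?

47.3 %

Equal τ_max and T ⇒ the solid shaft needs d_s³ = d_o³(1−k⁴), so d_s = 44.8·(1−0.786⁴)^(1/3) = 38.17 mm.
Area ratio A_h/A_s = d_o²(1−k²)/d_s² = (1−k²)/(1−k⁴)^(2/3) = 0.5266.
Mass saving = 1 − 0.5266 = 47.3 %.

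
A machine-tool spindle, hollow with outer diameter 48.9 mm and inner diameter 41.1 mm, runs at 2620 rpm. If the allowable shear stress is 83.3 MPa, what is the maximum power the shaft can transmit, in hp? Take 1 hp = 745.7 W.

J = π(d_o⁴ − d_i⁴)/32 = π(0.0489⁴ − 0.0411⁴)/32 = 2.812×10^-7 m⁴.
T_max = τ_allow·J/r = 8.33×10^7 × 2.812×10^-7 / 0.0244 = 958.1 N·m.
ω = 2π·2620/60 = 274.4 rad/s, so P_max = T_max·ω = 2.629×10^5 W.

353 hp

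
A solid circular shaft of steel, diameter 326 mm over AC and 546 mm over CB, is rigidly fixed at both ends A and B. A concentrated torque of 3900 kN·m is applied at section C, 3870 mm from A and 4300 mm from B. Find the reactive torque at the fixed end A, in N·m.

483000 N·m

Compatibility: T_A·a/J_AC = T_B·b/J_CB with T_A + T_B = T₀.
J_AC = 1.11×10^-3 m⁴, J_CB = 8.73×10^-3 m⁴, so T_A = T₀·(J_AC/a)/((J_AC/a)+(J_CB/b)) = 482600 N·m, T_B = 3.417e6 N·m.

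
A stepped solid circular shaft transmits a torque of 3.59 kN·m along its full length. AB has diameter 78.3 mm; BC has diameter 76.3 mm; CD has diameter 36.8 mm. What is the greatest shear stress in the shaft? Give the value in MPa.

Under the same torque, τ_max = 16T/(πd³) is largest where d is smallest — segment CD (d = 36.8 mm).
τ_max = 16·3590/(π·(0.0368)³) = 3.669×10^8 Pa.

367 MPa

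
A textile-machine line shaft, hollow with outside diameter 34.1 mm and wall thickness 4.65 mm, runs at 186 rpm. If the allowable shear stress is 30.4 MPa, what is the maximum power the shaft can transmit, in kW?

3.32 kW

J = π(d_o⁴ − d_i⁴)/32 = π(0.0341⁴ − 0.0248⁴)/32 = 9.561×10^-8 m⁴.
T_max = τ_allow·J/r = 3.04×10^7 × 9.561×10^-8 / 0.0170 = 170.5 N·m.
ω = 2π·186/60 = 19.48 rad/s, so P_max = T_max·ω = 3320 W.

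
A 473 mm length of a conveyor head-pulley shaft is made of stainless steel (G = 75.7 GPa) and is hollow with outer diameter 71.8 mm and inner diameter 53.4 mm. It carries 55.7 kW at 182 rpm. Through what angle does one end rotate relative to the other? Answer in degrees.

0.578°

ω = 2π·182/60 = 19.06 rad/s, so T = P/ω = 55.7×10³ / 19.06 = 2923 N·m.
J = π(d_o⁴ − d_i⁴)/32 = π(0.0718⁴ − 0.0534⁴)/32 = 1.811×10^-6 m⁴.
θ = T·L/(G·J) = 2923 × 0.473 / (75.7×10⁹ × 1.811×10^-6) = 0.01008 rad.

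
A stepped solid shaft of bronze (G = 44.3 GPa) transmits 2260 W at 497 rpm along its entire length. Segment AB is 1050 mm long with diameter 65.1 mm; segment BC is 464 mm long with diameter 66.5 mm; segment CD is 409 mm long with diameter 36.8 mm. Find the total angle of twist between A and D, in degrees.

ω = 2π·497/60 = 52.05 rad/s, so T = P/ω = 2260 / 52.05 = 43.42 N·m.
J_AB = π(0.0651)⁴/32 = 1.76×10^-6 m⁴; J_BC = π(0.0665)⁴/32 = 1.92×10^-6 m⁴; J_CD = π(0.0368)⁴/32 = 1.80×10^-7 m⁴.
θ = (T/G)·Σ L_i/J_i = (43.42/44.3×10⁹)·(1.05/1.76×10^-6 + 0.464/1.92×10^-6 + 0.409/1.80×10^-7) = 3.047×10^-3 rad.

0.175°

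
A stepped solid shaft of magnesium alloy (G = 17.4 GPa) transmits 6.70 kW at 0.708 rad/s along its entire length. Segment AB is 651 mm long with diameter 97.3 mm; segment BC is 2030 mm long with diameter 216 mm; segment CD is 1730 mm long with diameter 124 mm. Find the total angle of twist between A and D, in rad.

ω = 0.708 rad/s, so T = P/ω = 6.70×10³ / 0.7080 = 9463 N·m.
J_AB = π(0.0973)⁴/32 = 8.80×10^-6 m⁴; J_BC = π(0.216)⁴/32 = 2.14×10^-4 m⁴; J_CD = π(0.124)⁴/32 = 2.32×10^-5 m⁴.
θ = (T/G)·Σ L_i/J_i = (9463/17.4×10⁹)·(0.651/8.80×10^-6 + 2.03/2.14×10^-4 + 1.73/2.32×10^-5) = 0.08594 rad.

0.0859 rad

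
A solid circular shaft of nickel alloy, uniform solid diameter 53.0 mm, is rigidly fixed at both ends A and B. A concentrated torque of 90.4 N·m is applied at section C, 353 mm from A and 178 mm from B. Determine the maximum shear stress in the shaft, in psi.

298 psi

With uniform GJ and both ends fixed, compatibility θ_AC = θ_CB gives T_A·a = T_B·b, together with T_A + T_B = T₀.
T_A = T₀·b/(a+b) = 90.40·178/531.0 = 30.30 N·m; T_B = 60.10 N·m.
τ in each portion: τ_AC = 1.04×10^6 Pa, τ_CB = 2.06×10^6 Pa; maximum is in CB.
τ_max = T_CB·r/J = 60.10·0.0265/7.75×10^-7 = 2.056×10^6 Pa.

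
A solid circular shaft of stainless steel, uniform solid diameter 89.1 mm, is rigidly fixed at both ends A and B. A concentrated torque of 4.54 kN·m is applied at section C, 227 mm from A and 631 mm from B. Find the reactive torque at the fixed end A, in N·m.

3340 N·m

With uniform GJ and both ends fixed, compatibility θ_AC = θ_CB gives T_A·a = T_B·b, together with T_A + T_B = T₀.
T_A = T₀·b/(a+b) = 4540·631/858.0 = 3339 N·m; T_B = 1201 N·m.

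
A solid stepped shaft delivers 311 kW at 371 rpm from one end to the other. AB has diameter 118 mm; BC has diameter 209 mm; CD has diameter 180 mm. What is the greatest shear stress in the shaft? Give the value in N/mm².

ω = 2π·371/60 = 38.85 rad/s, so T = P/ω = 311×10³ / 38.85 = 8005 N·m.
Under the same torque, τ_max = 16T/(πd³) is largest where d is smallest — segment AB (d = 118 mm).
τ_max = 16·8005/(π·(0.118)³) = 2.481×10^7 Pa.

24.8 N/mm²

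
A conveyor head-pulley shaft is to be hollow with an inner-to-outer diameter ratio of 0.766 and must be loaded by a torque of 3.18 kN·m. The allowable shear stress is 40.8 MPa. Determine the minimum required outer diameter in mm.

For a hollow shaft with d_i/d_o = 0.766: τ_max = 16T/(π d_o³ (1−k⁴)), so d_o = [16T/(π τ_allow (1−k⁴))]^(1/3) = [16·3180/(π·4.08×10^7·0.6557)]^(1/3) = 0.08459 m.

84.6 mm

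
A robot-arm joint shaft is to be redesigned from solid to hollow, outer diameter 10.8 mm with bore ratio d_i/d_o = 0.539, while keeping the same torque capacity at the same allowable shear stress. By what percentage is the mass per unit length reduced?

24.8 %

Equal τ_max and T ⇒ the solid shaft needs d_s³ = d_o³(1−k⁴), so d_s = 10.8·(1−0.539⁴)^(1/3) = 10.49 mm.
Area ratio A_h/A_s = d_o²(1−k²)/d_s² = (1−k²)/(1−k⁴)^(2/3) = 0.7524.
Mass saving = 1 − 0.7524 = 24.8 %.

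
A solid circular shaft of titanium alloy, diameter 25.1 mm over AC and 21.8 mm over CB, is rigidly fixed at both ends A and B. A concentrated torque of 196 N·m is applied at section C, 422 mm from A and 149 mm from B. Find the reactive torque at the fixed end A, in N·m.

75.0 N·m

Compatibility: T_A·a/J_AC = T_B·b/J_CB with T_A + T_B = T₀.
J_AC = 3.90×10^-8 m⁴, J_CB = 2.22×10^-8 m⁴, so T_A = T₀·(J_AC/a)/((J_AC/a)+(J_CB/b)) = 75.05 N·m, T_B = 121.0 N·m.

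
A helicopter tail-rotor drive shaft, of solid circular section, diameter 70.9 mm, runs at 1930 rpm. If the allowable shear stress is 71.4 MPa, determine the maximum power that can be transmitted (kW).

J = πd⁴/32 = π(0.0709)⁴/32 = 2.481×10^-6 m⁴.
T_max = τ_allow·J/r = 7.14×10^7 × 2.481×10^-6 / 0.0355 = 4997 N·m.
ω = 2π·1930/60 = 202.1 rad/s, so P_max = T_max·ω = 1.010×10^6 W.

1010 kW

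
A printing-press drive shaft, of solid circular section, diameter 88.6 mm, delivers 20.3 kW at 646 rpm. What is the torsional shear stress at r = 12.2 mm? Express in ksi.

0.0878 ksi

ω = 2π·646/60 = 67.65 rad/s, so T = P/ω = 20.3×10³ / 67.65 = 300.1 N·m.
J = πd⁴/32 = π(0.0886)⁴/32 = 6.050×10^-6 m⁴.
Shear stress varies linearly with radius: τ = T·r/J = 300.1 × 0.0122 / 6.050×10^-6 = 6.051×10^5 Pa.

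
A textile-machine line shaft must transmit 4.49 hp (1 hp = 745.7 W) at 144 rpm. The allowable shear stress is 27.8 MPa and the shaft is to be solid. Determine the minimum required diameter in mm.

34.4 mm

ω = 2π·144/60 = 15.08 rad/s, so T = P/ω = 4.49×745.7 / 15.08 = 222.0 N·m.
For a solid shaft τ_max = 16T/(πd³), so d = (16T/(π τ_allow))^(1/3) = (16·222.0/(π·2.78×10^7))^(1/3) = 0.03439 m.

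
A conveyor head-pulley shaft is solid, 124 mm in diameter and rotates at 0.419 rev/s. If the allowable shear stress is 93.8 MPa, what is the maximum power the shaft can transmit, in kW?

J = πd⁴/32 = π(0.124)⁴/32 = 2.321×10^-5 m⁴.
T_max = τ_allow·J/r = 9.38×10^7 × 2.321×10^-5 / 0.0620 = 35120 N·m.
ω = 2π·0.419 = 2.633 rad/s, so P_max = T_max·ω = 9.245×10^4 W.

92.4 kW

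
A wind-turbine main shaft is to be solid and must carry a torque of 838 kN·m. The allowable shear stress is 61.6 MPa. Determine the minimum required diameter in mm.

For a solid shaft τ_max = 16T/(πd³), so d = (16T/(π τ_allow))^(1/3) = (16·838000/(π·6.16×10^7))^(1/3) = 0.4107 m.

411 mm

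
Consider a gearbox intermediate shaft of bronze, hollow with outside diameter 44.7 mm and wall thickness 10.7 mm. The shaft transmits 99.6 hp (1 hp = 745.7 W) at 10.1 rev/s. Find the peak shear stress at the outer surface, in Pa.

ω = 2π·10.1 = 63.46 rad/s, so T = P/ω = 99.6×745.7 / 63.46 = 1170 N·m.
J = π(d_o⁴ − d_i⁴)/32 = π(0.0447⁴ − 0.0233⁴)/32 = 3.630×10^-7 m⁴.
τ_max = T·r/J = 1170 × 0.0224 / 3.630×10^-7 = 7.206×10^7 Pa.

7.21e7 Pa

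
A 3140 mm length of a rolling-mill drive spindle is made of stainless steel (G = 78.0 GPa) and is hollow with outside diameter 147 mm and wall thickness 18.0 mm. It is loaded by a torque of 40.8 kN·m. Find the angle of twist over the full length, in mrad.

J = π(d_o⁴ − d_i⁴)/32 = π(0.147⁴ − 0.111⁴)/32 = 3.094×10^-5 m⁴.
θ = T·L/(G·J) = 40800 × 3.14 / (78.0×10⁹ × 3.094×10^-5) = 0.05309 rad.

53.1 mrad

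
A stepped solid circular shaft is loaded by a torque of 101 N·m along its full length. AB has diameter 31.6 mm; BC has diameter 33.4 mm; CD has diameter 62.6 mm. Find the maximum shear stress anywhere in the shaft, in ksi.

2.36 ksi

Under the same torque, τ_max = 16T/(πd³) is largest where d is smallest — segment AB (d = 31.6 mm).
τ_max = 16·101.0/(π·(0.0316)³) = 1.630×10^7 Pa.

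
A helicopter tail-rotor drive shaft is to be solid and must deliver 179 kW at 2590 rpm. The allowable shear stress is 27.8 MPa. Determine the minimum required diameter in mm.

49.4 mm

ω = 2π·2590/60 = 271.2 rad/s, so T = P/ω = 179×10³ / 271.2 = 660.0 N·m.
For a solid shaft τ_max = 16T/(πd³), so d = (16T/(π τ_allow))^(1/3) = (16·660.0/(π·2.78×10^7))^(1/3) = 0.04945 m.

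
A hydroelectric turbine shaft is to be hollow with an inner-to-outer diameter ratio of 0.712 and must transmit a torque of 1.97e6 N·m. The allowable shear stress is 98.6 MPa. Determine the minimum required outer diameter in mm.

515 mm

For a hollow shaft with d_i/d_o = 0.712: τ_max = 16T/(π d_o³ (1−k⁴)), so d_o = [16T/(π τ_allow (1−k⁴))]^(1/3) = [16·1.970e6/(π·9.86×10^7·0.7430)]^(1/3) = 0.5155 m.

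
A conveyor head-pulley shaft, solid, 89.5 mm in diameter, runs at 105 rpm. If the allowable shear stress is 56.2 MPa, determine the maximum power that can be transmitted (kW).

J = πd⁴/32 = π(0.0895)⁴/32 = 6.299×10^-6 m⁴.
T_max = τ_allow·J/r = 5.62×10^7 × 6.299×10^-6 / 0.0447 = 7911 N·m.
ω = 2π·105/60 = 11.00 rad/s, so P_max = T_max·ω = 8.699×10^4 W.

87.0 kW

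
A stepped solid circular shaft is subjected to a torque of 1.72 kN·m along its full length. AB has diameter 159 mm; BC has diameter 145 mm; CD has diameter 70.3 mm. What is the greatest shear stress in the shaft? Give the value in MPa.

25.2 MPa

Under the same torque, τ_max = 16T/(πd³) is largest where d is smallest — segment CD (d = 70.3 mm).
τ_max = 16·1720/(π·(0.0703)³) = 2.521×10^7 Pa.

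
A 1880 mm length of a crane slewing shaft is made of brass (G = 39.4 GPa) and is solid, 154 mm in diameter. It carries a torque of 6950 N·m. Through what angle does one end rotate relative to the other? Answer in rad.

J = πd⁴/32 = π(0.154)⁴/32 = 5.522×10^-5 m⁴.
θ = T·L/(G·J) = 6950 × 1.88 / (39.4×10⁹ × 5.522×10^-5) = 6.006×10^-3 rad.

0.00601 rad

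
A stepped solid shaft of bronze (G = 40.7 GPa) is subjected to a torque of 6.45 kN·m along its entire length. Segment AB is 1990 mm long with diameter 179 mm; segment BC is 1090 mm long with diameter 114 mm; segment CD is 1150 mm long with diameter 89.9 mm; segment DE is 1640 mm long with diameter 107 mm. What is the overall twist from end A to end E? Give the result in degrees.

J_AB = π(0.179)⁴/32 = 1.01×10^-4 m⁴; J_BC = π(0.114)⁴/32 = 1.66×10^-5 m⁴; J_CD = π(0.0899)⁴/32 = 6.41×10^-6 m⁴; J_DE = π(0.107)⁴/32 = 1.29×10^-5 m⁴.
θ = (T/G)·Σ L_i/J_i = (6450/40.7×10⁹)·(1.99/1.01×10^-4 + 1.09/1.66×10^-5 + 1.15/6.41×10^-6 + 1.64/1.29×10^-5) = 0.06216 rad.

3.56°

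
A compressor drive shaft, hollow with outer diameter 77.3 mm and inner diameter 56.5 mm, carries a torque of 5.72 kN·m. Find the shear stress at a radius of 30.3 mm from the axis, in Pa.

6.92e7 Pa

J = π(d_o⁴ − d_i⁴)/32 = π(0.0773⁴ − 0.0565⁴)/32 = 2.505×10^-6 m⁴.
Shear stress varies linearly with radius: τ = T·r/J = 5720 × 0.0303 / 2.505×10^-6 = 6.919×10^7 Pa.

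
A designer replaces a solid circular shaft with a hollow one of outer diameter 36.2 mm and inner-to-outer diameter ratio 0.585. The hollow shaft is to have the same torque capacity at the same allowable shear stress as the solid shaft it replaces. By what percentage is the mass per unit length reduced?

Equal τ_max and T ⇒ the solid shaft needs d_s³ = d_o³(1−k⁴), so d_s = 36.2·(1−0.585⁴)^(1/3) = 34.73 mm.
Area ratio A_h/A_s = d_o²(1−k²)/d_s² = (1−k²)/(1−k⁴)^(2/3) = 0.7147.
Mass saving = 1 − 0.7147 = 28.5 %.

28.5 %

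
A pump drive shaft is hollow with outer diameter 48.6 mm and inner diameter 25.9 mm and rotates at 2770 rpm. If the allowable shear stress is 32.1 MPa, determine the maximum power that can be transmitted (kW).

193 kW

J = π(d_o⁴ − d_i⁴)/32 = π(0.0486⁴ − 0.0259⁴)/32 = 5.035×10^-7 m⁴.
T_max = τ_allow·J/r = 3.21×10^7 × 5.035×10^-7 / 0.0243 = 665.2 N·m.
ω = 2π·2770/60 = 290.1 rad/s, so P_max = T_max·ω = 1.929×10^5 W.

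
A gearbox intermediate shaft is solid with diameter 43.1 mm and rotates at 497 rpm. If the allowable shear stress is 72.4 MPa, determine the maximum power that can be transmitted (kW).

J = πd⁴/32 = π(0.0431)⁴/32 = 3.388×10^-7 m⁴.
T_max = τ_allow·J/r = 7.24×10^7 × 3.388×10^-7 / 0.0215 = 1138 N·m.
ω = 2π·497/60 = 52.05 rad/s, so P_max = T_max·ω = 5.924×10^4 W.

59.2 kW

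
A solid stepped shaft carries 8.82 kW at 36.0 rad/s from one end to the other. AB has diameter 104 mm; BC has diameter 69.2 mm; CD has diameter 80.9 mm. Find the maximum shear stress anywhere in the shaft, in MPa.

3.77 MPa

ω = 36.0 rad/s, so T = P/ω = 8.82×10³ / 36.00 = 245.0 N·m.
Under the same torque, τ_max = 16T/(πd³) is largest where d is smallest — segment BC (d = 69.2 mm).
τ_max = 16·245.0/(π·(0.0692)³) = 3.765×10^6 Pa.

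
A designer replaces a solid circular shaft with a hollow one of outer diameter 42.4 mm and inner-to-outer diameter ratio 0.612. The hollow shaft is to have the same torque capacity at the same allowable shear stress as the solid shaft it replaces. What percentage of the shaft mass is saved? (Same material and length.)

Equal τ_max and T ⇒ the solid shaft needs d_s³ = d_o³(1−k⁴), so d_s = 42.4·(1−0.612⁴)^(1/3) = 40.32 mm.
Area ratio A_h/A_s = d_o²(1−k²)/d_s² = (1−k²)/(1−k⁴)^(2/3) = 0.6918.
Mass saving = 1 − 0.6918 = 30.8 %.

30.8 %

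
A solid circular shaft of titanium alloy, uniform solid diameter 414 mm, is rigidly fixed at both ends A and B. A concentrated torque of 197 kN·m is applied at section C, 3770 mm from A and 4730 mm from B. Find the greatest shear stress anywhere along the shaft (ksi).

1.14 ksi

With uniform GJ and both ends fixed, compatibility θ_AC = θ_CB gives T_A·a = T_B·b, together with T_A + T_B = T₀.
T_A = T₀·b/(a+b) = 197000·4730/8500 = 109600 N·m; T_B = 87380 N·m.
τ in each portion: τ_AC = 7.87×10^6 Pa, τ_CB = 6.27×10^6 Pa; maximum is in AC.
τ_max = T_AC·r/J = 109600·0.207/2.88×10^-3 = 7.868×10^6 Pa.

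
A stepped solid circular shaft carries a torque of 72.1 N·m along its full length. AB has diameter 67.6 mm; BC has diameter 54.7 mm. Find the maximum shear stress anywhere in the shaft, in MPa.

Under the same torque, τ_max = 16T/(πd³) is largest where d is smallest — segment BC (d = 54.7 mm).
τ_max = 16·72.10/(π·(0.0547)³) = 2.244×10^6 Pa.

2.24 MPa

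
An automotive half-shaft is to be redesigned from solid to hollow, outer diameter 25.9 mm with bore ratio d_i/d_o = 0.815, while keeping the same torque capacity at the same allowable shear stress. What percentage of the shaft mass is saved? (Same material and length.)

50.5 %

Equal τ_max and T ⇒ the solid shaft needs d_s³ = d_o³(1−k⁴), so d_s = 25.9·(1−0.815⁴)^(1/3) = 21.33 mm.
Area ratio A_h/A_s = d_o²(1−k²)/d_s² = (1−k²)/(1−k⁴)^(2/3) = 0.4949.
Mass saving = 1 − 0.4949 = 50.5 %.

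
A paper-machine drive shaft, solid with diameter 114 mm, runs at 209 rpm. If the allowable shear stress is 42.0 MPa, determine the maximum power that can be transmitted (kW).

267 kW

J = πd⁴/32 = π(0.114)⁴/32 = 1.658×10^-5 m⁴.
T_max = τ_allow·J/r = 4.20×10^7 × 1.658×10^-5 / 0.0570 = 12220 N·m.
ω = 2π·209/60 = 21.89 rad/s, so P_max = T_max·ω = 2.674×10^5 W.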